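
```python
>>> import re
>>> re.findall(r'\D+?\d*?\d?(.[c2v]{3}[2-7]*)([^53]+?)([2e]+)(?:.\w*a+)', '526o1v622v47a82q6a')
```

The pattern matches one or more of a non-digit (lazy), then zero or more of a digit (lazy), then optionally a digit; then any character, then exactly 3 of one of [c2v], then zero or more of a character in [2-7] (captured); then one or more of any character except [53] (lazy) (captured); then one or more of one of [2e] (captured); then any character, then zero or more of a word character, then one or more of the literal 'a' (non-capturing group).
3 groups means the one result is a tuple of 3 captured strings — 1 here.

[('622v47', 'a8', '2')]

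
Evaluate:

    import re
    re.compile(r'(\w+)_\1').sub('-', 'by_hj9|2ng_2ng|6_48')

After group 1 captures some text, `\1` only succeeds where that same text appears again.
Matches: at [7:14] → '2ng_2ng'.
Each match is replaced by '-'.

'by_hj9|-|6_48'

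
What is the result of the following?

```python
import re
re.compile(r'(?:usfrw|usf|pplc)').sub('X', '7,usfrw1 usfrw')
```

The regex engine tests alternatives in the order written; an earlier branch that matches wins even if a later one would match more.
Matches: at [2:7] → 'usfrw'; at [9:14] → 'usfrw'.
Every occurrence is swapped for 'X'.

'7,X1 X'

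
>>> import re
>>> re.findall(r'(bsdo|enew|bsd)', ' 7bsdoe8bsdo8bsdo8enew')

['bsdo', 'bsdo', 'bsdo', 'enew']

Alternation isn't longest-match — the leftmost alternative that fits at this position is chosen.
Scanning left to right: at [2:6] match 'bsdo', group 1 = 'bsdo'; at [8:12] match 'bsdo', group 1 = 'bsdo'; at [13:17] match 'bsdo', group 1 = 'bsdo'; at [18:22] match 'enew', group 1 = 'enew'.
With a single group, `findall` returns only what that group captured — 4 items.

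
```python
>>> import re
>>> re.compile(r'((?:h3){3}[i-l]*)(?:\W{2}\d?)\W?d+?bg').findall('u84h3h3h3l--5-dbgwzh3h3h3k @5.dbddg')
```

['h3h3h3l']

With a single group, `findall` returns only what that group captured — 1 item.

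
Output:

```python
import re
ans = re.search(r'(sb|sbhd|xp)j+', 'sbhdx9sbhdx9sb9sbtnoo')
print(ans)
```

`search` walks the string left to right and returns the first match it finds.
Here no position works, so the call returns None.

None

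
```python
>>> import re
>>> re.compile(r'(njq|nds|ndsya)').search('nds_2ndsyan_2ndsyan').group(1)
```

'nds'

The match spans [0:3] → 'nds'.
Captured: group 1 = 'nds'.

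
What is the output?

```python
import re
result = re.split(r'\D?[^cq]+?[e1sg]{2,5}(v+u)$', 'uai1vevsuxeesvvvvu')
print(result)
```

['', 'vvvvu', '']

The pattern matches optionally a non-digit, then one or more of any character except [cq] (lazy), then 2 to 5 of one of [e1sg]; then one or more of a literal 'v', then the literal 'u' (captured); then anchored at the end.
Matches to split on: at [0:18] → 'uai1vevsuxeesvvvvu'.
`re.split` interleaves the captured-group text with the surrounding fragments.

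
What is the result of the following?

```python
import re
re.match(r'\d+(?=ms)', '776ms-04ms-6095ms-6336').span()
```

(0, 3)

The positive lookaround only admits positions where the adjacent text matches; those characters stay outside the span.
With `match`, the pattern is implicitly anchored at the beginning.
The match spans [0:3] → '776'.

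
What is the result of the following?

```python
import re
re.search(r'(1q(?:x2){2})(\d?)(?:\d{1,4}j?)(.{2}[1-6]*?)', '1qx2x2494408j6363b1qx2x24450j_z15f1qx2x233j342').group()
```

Pattern: the literal '1q', then the literal 'x2' repeated 2 times (captured); then optionally a digit (captured); then 1 to 4 of a digit, then optionally a literal 'j' (non-capturing group); then exactly 2 of any character, then zero or more of a character in [1-6] (lazy) (captured).
A `+?`/`*?`/`{m,n}?` starts at its minimum and grows only as far as needed for what follows to match.
`re.search` tries every starting position until one works.
The match spans [0:13] → '1qx2x2494408j'.
Captured: group 1 = '1qx2x2', group 2 = '4', group 3 = '8j'.

'1qx2x2494408j'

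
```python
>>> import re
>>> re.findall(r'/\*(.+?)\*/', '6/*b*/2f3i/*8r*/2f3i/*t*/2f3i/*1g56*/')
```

['b', '8r', 't', '1g56']

With a single group, `findall` returns only what that group captured — 4 items.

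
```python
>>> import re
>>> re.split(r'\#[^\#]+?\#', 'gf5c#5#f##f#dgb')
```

['gf5c', 'f#', 'dgb']

`split` removes every match and returns the 3 fragments in between.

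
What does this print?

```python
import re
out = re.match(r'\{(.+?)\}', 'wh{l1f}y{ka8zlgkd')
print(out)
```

None

`match` is anchored at position 0; if the pattern doesn't fit there, it returns None.
Here the pattern fails at index 0, so the call returns None.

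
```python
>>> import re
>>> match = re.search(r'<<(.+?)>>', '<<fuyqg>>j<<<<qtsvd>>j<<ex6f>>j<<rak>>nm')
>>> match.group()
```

Unlike `match`, `search` isn't anchored — it looks for the pattern anywhere in the string.
The match spans [0:9] → '<<fuyqg>>'.
Captured: group 1 = 'fuyqg'.

'<<fuyqg>>'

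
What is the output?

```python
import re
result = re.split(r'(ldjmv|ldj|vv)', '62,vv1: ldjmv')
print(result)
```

['62,', 'vv', '1: ', 'ldjmv', '']

The regex engine tests alternatives in the order written; an earlier branch that matches wins even if a later one would match more.
Matches to split on: at [3:5] → 'vv'; at [8:13] → 'ldjmv'.
Because the pattern has a capturing group, `split` also inserts each captured text between the pieces.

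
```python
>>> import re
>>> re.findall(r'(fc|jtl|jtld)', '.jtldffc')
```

Alternation tries branches left to right and keeps the first one that lets the overall match succeed at that position.
Scanning left to right: at [1:4] match 'jtl', group 1 = 'jtl'; at [6:8] match 'fc', group 1 = 'fc'.
`findall` collects group 1 from each match (2 total).

['jtl', 'fc']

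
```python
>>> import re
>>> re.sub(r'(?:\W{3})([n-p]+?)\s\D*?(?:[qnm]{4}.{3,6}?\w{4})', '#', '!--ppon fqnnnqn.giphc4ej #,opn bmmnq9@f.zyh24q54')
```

'#c4ej#4q54'

A non-greedy quantifier consumes as few characters as it can — just enough that the remainder of the pattern still matches from where it stops; whatever follows it matches normally.
`sub` substitutes '#' at each match site.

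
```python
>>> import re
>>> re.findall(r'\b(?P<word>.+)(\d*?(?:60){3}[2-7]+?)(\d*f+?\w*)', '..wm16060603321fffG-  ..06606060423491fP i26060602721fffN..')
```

[('wm16060603321fffG-  ..06606060423491fP i2', '6060602', '721fffN')]

The pattern matches a word boundary (`\b`, zero-width); then one or more of any character (captured as 'word'); then zero or more of a digit (lazy), then the literal '60' repeated 3 times, then one or more of a character in [2-7] (lazy) (captured); then zero or more of a digit, then one or more of a literal 'f' (lazy), then zero or more of a word character (captured).
Scanning left to right: at [2:57] match 'wm16060603321fffG-  ..06606060423491fP i26060602721fffN', groups = ('wm16060603321fffG-  ..06606060423491fP i2', '6060602', '721fffN').
3 groups means the one result is a tuple of 3 captured strings — 1 here.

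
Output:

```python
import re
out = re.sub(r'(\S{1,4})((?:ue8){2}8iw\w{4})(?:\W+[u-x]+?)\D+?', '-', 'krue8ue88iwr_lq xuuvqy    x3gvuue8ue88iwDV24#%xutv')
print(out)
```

This matches 1 to 4 of a non-whitespace character (captured); then the literal 'ue8' repeated 2 times, then the literal '8iw', then exactly 4 of a word character (captured); then one or more of a non-word character, then one or more of a character in [u-x] (lazy) (non-capturing group); then one or more of a non-digit (lazy).
The `?` after the quantifier makes it lazy — it takes as little as possible before letting the rest of the pattern try.
Matches: at [0:18] → 'krue8ue88iwr_lq xu'; at [27:48] → '3gvuue8ue88iwDV24#%xu'.
`sub` substitutes '-' at each match site.

-uvqy    x-tv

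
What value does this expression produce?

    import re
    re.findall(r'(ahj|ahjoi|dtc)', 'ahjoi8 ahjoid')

Alternation isn't longest-match — the leftmost alternative that fits at this position is chosen.
With a single group, `findall` returns only what that group captured — 2 items.

['ahj', 'ahj']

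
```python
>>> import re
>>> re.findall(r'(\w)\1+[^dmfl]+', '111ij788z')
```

['1']

A backreference is literal: `\1` must see the identical characters the first group matched.
With a single group, `findall` returns only what that group captured — 1 item.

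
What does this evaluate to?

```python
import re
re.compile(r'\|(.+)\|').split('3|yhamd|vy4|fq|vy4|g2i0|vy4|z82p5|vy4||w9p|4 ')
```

['3', 'yhamd|vy4|fq|vy4|g2i0|vy4|z82p5|vy4||w9p', '4 ']

`re.split` interleaves the captured-group text with the surrounding fragments.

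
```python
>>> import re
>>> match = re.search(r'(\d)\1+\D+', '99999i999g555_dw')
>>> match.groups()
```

`\1` has to match the exact text group 1 already captured.
Unlike `match`, `search` isn't anchored — it looks for the pattern anywhere in the string.
The match spans [0:6] → '99999i'.
Captured: group 1 = '9'.

('9',)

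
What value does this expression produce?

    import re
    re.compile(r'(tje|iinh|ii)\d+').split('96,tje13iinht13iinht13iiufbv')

['96,', 'tje', 'iinht13iinht13iiufbv']

The group in the pattern means `split` returns the separators' captures alongside the pieces.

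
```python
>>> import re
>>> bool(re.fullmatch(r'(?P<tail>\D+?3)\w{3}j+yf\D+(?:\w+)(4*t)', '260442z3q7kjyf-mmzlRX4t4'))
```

`re.fullmatch` is like wrapping the pattern in `^…$` (in single-line mode).
Here there's no way to consume every character, so the call returns None, and `bool(None)` is False.

False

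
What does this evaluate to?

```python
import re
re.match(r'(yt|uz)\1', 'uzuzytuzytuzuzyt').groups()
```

The match spans [0:4] → 'uzuz'.
Captured: group 1 = 'uz'.

('uz',)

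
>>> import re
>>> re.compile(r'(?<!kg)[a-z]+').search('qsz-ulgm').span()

(0, 3)

`(?!…)`/`(?<!…)` only lets a position through if the neighbouring text does NOT match; no characters are consumed.
`re.search` tries every starting position until one works.
The match spans [0:3] → 'qsz'.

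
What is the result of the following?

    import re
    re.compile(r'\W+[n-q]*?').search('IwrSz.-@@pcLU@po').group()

'.-@@'

Lazy quantifiers expand one character at a time until the remainder of the pattern can match.
The match spans [5:9] → '.-@@'.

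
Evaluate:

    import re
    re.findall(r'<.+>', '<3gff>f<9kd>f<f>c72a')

['<3gff>f<9kd>f<f>']

Scanning left to right: at [0:16] → '<3gff>f<9kd>f<f>'.
With no groups in the pattern, `findall` gives back each whole match — 1 here.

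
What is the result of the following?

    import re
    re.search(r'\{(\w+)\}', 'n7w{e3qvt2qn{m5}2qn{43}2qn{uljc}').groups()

The match spans [12:16] → '{m5}'.
Captured: group 1 = 'm5'.

('m5',)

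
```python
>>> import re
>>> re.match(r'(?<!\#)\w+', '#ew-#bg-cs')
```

None

The negative lookahead/lookbehind blocks any match where the forbidden context is present.
`re.match` won't scan ahead — the pattern has to work from the very first character.
Here position 0 doesn't satisfy it, so the call returns None.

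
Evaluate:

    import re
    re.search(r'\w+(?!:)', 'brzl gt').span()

The negative lookaround is zero-width — it rules out positions where the adjacent text would match, without consuming anything.
`re.search` tries every starting position until one works.
The match spans [0:4] → 'brzl'.

(0, 4)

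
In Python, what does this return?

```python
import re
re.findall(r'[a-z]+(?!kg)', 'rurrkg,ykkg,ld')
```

A negative assertion filters positions out without eating any characters.
Walking the string: at [0:6] → 'rurrkg'; at [7:11] → 'ykkg'; at [12:14] → 'ld'.
No capturing groups, so `findall` returns the 3 full match strings.

['rurrkg', 'ykkg', 'ld']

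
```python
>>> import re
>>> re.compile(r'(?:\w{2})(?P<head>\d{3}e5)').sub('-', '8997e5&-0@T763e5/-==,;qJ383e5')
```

'8997e5&-0@T763e5/-==,;-'

The pattern matches exactly 2 of a word character (non-capturing group); then exactly 3 of a digit, then the literal 'e5' (captured as 'head').
Matches: at [22:29] → 'qJ383e5'.
Each match is replaced by '-'.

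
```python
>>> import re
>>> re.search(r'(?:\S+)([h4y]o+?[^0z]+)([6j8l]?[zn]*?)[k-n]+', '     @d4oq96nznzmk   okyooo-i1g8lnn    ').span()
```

This matches one or more of a non-whitespace character (non-capturing group); then one of [h4y], then one or more of the literal 'o' (lazy), then one or more of any character except [0z] (captured); then optionally one of [6j8l], then zero or more of one of [zn] (lazy) (captured); then one or more of a character in [k-n].
With the lazy modifier that quantifier settles for the fewest repetitions that let the rest of the pattern succeed (the atoms after it are unaffected and can still be greedy).
`re.search` scans for the first position where the pattern succeeds.
The match spans [5:15] → '@d4oq96nzn'.
Captured: group 1 = '4oq96n', group 2 = 'z'.

(5, 15)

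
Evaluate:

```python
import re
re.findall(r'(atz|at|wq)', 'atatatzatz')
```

['at', 'at', 'atz', 'atz']

`|` is ordered: at each position the engine commits to the first alternative that works.
Because there's exactly one group, `findall` drops the full match and keeps group 1 from each hit.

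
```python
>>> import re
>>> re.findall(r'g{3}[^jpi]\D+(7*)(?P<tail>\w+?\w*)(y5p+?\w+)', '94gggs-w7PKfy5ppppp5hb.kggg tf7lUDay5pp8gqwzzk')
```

Pattern: exactly 3 of a literal 'g', then any character except [jpi], then one or more of a non-digit; then zero or more of a literal '7' (captured); then one or more of a word character (lazy), then zero or more of a word character (captured as 'tail'); then the literal 'y5', then one or more of a literal 'p' (lazy), then one or more of a word character (captured).
Scanning left to right: at [2:22] match 'gggs-w7PKfy5ppppp5hb', groups = ('7', 'PKf', 'y5ppppp5hb'); at [24:46] match 'ggg tf7lUDay5pp8gqwzzk', groups = ('7', 'lUDa', 'y5pp8gqwzzk').
3 groups means each result is a tuple of 3 captured strings — 2 here.

[('7', 'PKf', 'y5ppppp5hb'), ('7', 'lUDa', 'y5pp8gqwzzk')]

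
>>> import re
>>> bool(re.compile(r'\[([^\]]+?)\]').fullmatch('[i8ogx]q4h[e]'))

False

For `fullmatch`, every character of the input must be accounted for by the pattern.
Here the string isn't matched end-to-end, so the call returns None, and `bool(None)` is False.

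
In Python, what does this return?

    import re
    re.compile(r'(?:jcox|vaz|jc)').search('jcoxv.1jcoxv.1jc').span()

(0, 4)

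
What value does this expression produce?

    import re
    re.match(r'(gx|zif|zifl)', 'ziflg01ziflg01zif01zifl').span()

The regex engine tests alternatives in the order written; an earlier branch that matches wins even if a later one would match more.
With `match`, the pattern is implicitly anchored at the beginning.
The match spans [0:3] → 'zif'.
Captured: group 1 = 'zif'.

(0, 3)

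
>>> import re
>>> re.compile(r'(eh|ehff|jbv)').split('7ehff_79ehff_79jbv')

['7', 'eh', 'ff_79', 'eh', 'ff_79', 'jbv', '']

Branches in `(...|...)` are attempted left-to-right; the first branch that allows the whole pattern to succeed is taken.
With a capturing group present, the delimiter's captured portion is kept in the result list.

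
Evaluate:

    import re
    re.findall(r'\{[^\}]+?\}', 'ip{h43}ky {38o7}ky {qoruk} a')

Since nothing is captured, `findall` lists the 3 matched substrings directly.

['{h43}', '{38o7}', '{qoruk}']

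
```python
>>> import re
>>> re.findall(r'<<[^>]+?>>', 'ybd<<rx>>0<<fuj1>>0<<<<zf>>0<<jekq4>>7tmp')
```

['<<rx>>', '<<fuj1>>', '<<<<zf>>', '<<jekq4>>']

Matches: at [3:9] → '<<rx>>'; at [10:18] → '<<fuj1>>'; at [19:27] → '<<<<zf>>'; at [28:37] → '<<jekq4>>'.
`findall` yields the raw match text (4 of them) because the pattern has no groups.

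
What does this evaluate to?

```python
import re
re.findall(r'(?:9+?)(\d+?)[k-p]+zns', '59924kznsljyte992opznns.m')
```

['924']

A `+?`/`*?`/`{m,n}?` starts at its minimum and grows only as far as needed for what follows to match.
`findall` collects group 1 from the one match (1 total).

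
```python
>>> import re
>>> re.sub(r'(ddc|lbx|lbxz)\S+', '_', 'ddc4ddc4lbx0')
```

'_'

Each match is replaced by '_'.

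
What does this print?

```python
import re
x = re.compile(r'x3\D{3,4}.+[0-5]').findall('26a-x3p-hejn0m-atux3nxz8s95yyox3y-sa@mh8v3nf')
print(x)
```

The pattern matches the literal 'x3', then 3 to 4 of a non-digit, then one or more of any character; then a character in [0-5].
No capturing groups, so `findall` returns the 1 full match string.

['x3p-hejn0m-atux3nxz8s95yyox3y-sa@mh8v3']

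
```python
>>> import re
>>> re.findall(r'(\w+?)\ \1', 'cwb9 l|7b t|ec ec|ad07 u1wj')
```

After group 1 captures some text, `\1` only succeeds where that same text appears again.
With a single group, `findall` returns only what that group captured — 1 item.

['ec']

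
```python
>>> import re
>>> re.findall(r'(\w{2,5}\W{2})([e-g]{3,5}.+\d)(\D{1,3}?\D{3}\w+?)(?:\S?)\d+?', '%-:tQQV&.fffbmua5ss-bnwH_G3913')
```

Pattern: 2 to 5 of a word character, then exactly 2 of a non-word character (captured); then 3 to 5 of a character in [e-g], then one or more of any character, then a digit (captured); then 1 to 3 of a non-digit (lazy), then exactly 3 of a non-digit, then one or more of a word character (lazy) (captured); then optionally a non-whitespace character (non-capturing group); then one or more of a digit (lazy).
Walking the string: at [3:27] match 'tQQV&.fffbmua5ss-bnwH_G3', groups = ('tQQV&.', 'fffbmua5', 'ss-bnwH_').
With 3 capturing groups, `findall` returns a 3-tuple per match.

[('tQQV&.', 'fffbmua5', 'ss-bnwH_')]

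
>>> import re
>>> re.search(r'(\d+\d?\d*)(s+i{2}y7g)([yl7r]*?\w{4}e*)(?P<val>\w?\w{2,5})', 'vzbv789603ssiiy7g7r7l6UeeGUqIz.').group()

'789603ssiiy7g7r7l6UeeGU'

A non-greedy quantifier consumes as few characters as it can — just enough that the remainder of the pattern still matches from where it stops; whatever follows it matches normally.
The match spans [4:27] → '789603ssiiy7g7r7l6UeeGU'.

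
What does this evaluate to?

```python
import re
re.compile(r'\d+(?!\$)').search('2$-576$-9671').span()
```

(3, 5)

`(?!…)`/`(?<!…)` only lets a position through if the neighbouring text does NOT match; no characters are consumed.
Unlike `match`, `search` isn't anchored — it looks for the pattern anywhere in the string.
The match spans [3:5] → '57'.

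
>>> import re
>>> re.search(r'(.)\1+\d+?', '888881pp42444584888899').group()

'888881'

A backreference is literal: `\1` must see the identical characters the first group matched.
The match spans [0:6] → '888881'.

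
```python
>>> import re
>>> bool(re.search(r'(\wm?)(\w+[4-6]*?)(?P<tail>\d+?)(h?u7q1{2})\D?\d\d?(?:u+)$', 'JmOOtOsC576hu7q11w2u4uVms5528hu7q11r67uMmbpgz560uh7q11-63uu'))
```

The pattern matches a word character, then optionally the literal 'm' (captured); then one or more of a word character, then zero or more of a character in [4-6] (lazy) (captured); then one or more of a digit (lazy) (captured as 'tail'); then optionally a literal 'h', then the literal 'u7q', then exactly 2 of the literal '1' (captured); then optionally a non-digit, then a digit, then optionally a digit; then one or more of a literal 'u' (non-capturing group); then anchored at the end.
`re.search` tries every starting position until one works.
Here no position works, so the call returns None, and `bool(None)` is False.

False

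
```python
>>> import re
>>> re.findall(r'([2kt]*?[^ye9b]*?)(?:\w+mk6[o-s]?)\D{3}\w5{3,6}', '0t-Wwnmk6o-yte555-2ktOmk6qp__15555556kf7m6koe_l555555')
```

['0t-', '-']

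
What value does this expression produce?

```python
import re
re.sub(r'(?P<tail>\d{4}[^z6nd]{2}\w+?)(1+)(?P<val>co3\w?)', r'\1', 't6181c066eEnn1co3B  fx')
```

't6181c066eEnn  fx'

The pattern matches exactly 4 of a digit, then exactly 2 of any character except [z6nd], then one or more of a word character (lazy) (captured as 'tail'); then one or more of a literal '1' (captured); then the literal 'co3', then optionally a word character (captured as 'val').
Matches: at [1:18] → '6181c066eEnn1co3B'.
Each match is replaced using the text its own group 1 captured.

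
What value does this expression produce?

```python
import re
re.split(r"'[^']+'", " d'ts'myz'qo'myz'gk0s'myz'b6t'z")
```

[' d', 'myz', 'myz', 'myz', 'z']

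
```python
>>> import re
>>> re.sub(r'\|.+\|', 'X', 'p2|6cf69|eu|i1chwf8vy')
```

'p2Xi1chwf8vy'

Every occurrence is swapped for 'X'.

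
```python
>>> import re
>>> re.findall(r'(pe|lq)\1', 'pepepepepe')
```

['pe', 'pe']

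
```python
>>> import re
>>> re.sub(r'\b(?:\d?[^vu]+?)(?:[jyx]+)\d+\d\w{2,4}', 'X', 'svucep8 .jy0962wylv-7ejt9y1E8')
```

'svucep8X-7ejt9y1E8'

Every occurrence is swapped for 'X'.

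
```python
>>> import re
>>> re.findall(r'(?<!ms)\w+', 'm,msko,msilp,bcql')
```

['m', 'msko', 'msilp', 'bcql']

The negative lookahead/lookbehind blocks any match where the forbidden context is present.
Walking the string: at [0:1] → 'm'; at [2:6] → 'msko'; at [7:12] → 'msilp'; at [13:17] → 'bcql'.
Since nothing is captured, `findall` lists the 4 matched substrings directly.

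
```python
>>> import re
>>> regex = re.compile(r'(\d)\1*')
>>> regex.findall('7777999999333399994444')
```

A backreference is literal: `\1` must see the identical characters the first group matched.
Walking the string: at [0:4] match '7777', group 1 = '7'; at [4:10] match '999999', group 1 = '9'; at [10:14] match '3333', group 1 = '3'; at [14:18] match '9999', group 1 = '9'; at [18:22] match '4444', group 1 = '4'.
One capturing group, so `findall` returns just the captured substring from each match — 5 in all.

['7', '9', '3', '9', '4']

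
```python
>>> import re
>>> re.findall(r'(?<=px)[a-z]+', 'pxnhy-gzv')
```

['nhy']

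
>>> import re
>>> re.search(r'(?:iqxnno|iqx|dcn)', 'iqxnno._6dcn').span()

Alternation isn't longest-match — the leftmost alternative that fits at this position is chosen.
`re.search` tries every starting position until one works.
The match spans [0:6] → 'iqxnno'.

(0, 6)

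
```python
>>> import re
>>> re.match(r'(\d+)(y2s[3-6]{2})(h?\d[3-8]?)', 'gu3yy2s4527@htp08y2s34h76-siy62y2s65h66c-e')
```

`re.match` won't scan ahead — the pattern has to work from the very first character.
Here position 0 doesn't satisfy it, so the call returns None.

None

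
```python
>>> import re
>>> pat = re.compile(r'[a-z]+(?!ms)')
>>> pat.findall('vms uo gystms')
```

The negative lookahead/lookbehind blocks any match where the forbidden context is present.
Walking the string: at [0:3] → 'vms'; at [4:6] → 'uo'; at [7:13] → 'gystms'.
No capturing groups, so `findall` returns the 3 full match strings.

['vms', 'uo', 'gystms']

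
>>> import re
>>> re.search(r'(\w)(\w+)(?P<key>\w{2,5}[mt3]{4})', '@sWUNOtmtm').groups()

('s', 'WU', 'NOtmtm')

The match spans [1:10] → 'sWUNOtmtm'.
Captured: group 1 = 's', group 2 = 'WU', group 3 = 'NOtmtm'.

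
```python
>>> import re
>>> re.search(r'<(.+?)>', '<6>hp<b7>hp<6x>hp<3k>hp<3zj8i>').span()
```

A non-greedy quantifier consumes as few characters as it can — just enough that the remainder of the pattern still matches from where it stops; whatever follows it matches normally.
The match spans [0:3] → '<6>'.

(0, 3)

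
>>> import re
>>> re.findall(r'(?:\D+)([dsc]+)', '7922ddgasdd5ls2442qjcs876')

['d', 's', 's']

Pattern: one or more of a non-digit (non-capturing group); then one or more of one of [dsc] (captured).
Matches: at [4:11] match 'ddgasdd', group 1 = 'd'; at [12:14] match 'ls', group 1 = 's'; at [18:22] match 'qjcs', group 1 = 's'.
With a single group, `findall` returns only what that group captured — 3 items.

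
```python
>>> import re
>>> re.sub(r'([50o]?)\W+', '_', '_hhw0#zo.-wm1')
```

Pattern: optionally one of [50o] (captured); then one or more of a non-word character.
Each match is replaced by '_'.

'_hhw_z_wm1'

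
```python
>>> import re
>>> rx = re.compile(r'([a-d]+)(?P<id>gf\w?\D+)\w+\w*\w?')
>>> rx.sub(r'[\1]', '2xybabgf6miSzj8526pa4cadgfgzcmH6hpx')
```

This matches one or more of a character in [a-d] (captured); then the literal 'gf', then optionally a word character, then one or more of a non-digit (captured as 'id'); then one or more of a word character, then zero or more of a word character; then optionally a word character.
Matches: at [3:35] → 'babgf6miSzj8526pa4cadgfgzcmH6hpx'.
`\1` in the replacement pulls in group 1's text for each match.

'2xy[bab]'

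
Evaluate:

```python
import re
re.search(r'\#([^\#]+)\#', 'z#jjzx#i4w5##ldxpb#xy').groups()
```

('jjzx',)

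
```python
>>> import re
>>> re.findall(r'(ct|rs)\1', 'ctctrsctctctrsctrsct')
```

After group 1 captures some text, `\1` only succeeds where that same text appears again.
Scanning left to right: at [0:4] match 'ctct', group 1 = 'ct'; at [6:10] match 'ctct', group 1 = 'ct'.
Because there's exactly one group, `findall` drops the full match and keeps group 1 from each hit.

['ct', 'ct']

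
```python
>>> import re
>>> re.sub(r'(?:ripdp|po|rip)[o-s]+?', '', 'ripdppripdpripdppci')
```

Every occurrence is swapped for ''.

'ipdppci'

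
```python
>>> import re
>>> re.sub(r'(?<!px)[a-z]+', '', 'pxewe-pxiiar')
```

'-'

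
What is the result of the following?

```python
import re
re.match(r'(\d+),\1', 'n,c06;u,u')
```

None

A backreference is literal: `\1` must see the identical characters the first group matched.
`match` is anchored at position 0; if the pattern doesn't fit there, it returns None.
Here the pattern fails at index 0, so the call returns None.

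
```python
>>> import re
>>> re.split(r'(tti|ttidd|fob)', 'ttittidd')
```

['', 'tti', '', 'tti', 'dd']

Branches in `(...|...)` are attempted left-to-right; the first branch that allows the whole pattern to succeed is taken.
Matches to split on: at [0:3] → 'tti'; at [3:6] → 'tti'.
The group in the pattern means `split` returns the separators' captures alongside the pieces.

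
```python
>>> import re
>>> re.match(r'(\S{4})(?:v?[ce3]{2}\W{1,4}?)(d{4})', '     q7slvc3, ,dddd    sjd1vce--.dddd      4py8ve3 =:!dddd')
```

None

With `match`, the pattern is implicitly anchored at the beginning.
Here the string doesn't start with a match, so the call returns None.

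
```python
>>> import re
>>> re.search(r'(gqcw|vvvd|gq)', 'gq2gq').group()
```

'gq'

Unlike `match`, `search` isn't anchored — it looks for the pattern anywhere in the string.
The match spans [0:2] → 'gq'.
Captured: group 1 = 'gq'.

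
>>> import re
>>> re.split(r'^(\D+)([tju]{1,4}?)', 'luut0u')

['', 'luu', 't', '0u']

With a capturing group present, the delimiter's captured portion is kept in the result list.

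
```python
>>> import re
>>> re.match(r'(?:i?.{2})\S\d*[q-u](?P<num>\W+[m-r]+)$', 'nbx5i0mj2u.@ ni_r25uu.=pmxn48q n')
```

This matches optionally a literal 'i', then exactly 2 of any character (non-capturing group); then a non-whitespace character; then zero or more of a digit, then a character in [q-u]; then one or more of a non-word character, then one or more of a character in [m-r] (captured as 'num'); then anchored at the end.
`re.match` only tries the pattern at the start of the string.
Here the string doesn't start with a match, so the call returns None.

None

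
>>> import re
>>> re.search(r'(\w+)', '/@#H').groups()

('H',)

The pattern matches one or more of a word character (captured).
`search` walks the string left to right and returns the first match it finds.
The match spans [3:4] → 'H'.
Captured: group 1 = 'H'.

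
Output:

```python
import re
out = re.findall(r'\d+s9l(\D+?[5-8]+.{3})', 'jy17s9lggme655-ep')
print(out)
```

Pattern: one or more of a digit, then the literal 's9l'; then one or more of a non-digit (lazy), then one or more of a character in [5-8], then exactly 3 of any character (captured).
Matches: at [2:17] match '17s9lggme655-ep', group 1 = 'ggme655-ep'.
One capturing group, so `findall` returns just the captured substring from the one match — 1 in all.

['ggme655-ep']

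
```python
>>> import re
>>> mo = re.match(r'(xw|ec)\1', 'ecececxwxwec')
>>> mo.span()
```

(0, 4)

`\1` has to match the exact text group 1 already captured.
`re.match` only tries the pattern at the start of the string.
The match spans [0:4] → 'ecec'.
Captured: group 1 = 'ec'.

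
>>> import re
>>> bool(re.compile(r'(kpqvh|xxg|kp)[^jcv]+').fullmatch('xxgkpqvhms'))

`fullmatch` succeeds only if the pattern covers the string from start to end.
Here the pattern can't cover the whole string, so the call returns None, and `bool(None)` is False.

False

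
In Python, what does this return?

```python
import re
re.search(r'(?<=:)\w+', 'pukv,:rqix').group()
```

'rqix'

The positive lookaround only admits positions where the adjacent text matches; those characters stay outside the span.
The match spans [6:10] → 'rqix'.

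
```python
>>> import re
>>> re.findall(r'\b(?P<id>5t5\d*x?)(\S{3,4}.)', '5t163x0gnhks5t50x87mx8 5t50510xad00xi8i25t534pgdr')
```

[('5t50510x', 'ad00x')]

The pattern matches a word boundary (`\b`, zero-width); then the literal '5t5', then zero or more of a digit, then optionally a literal 'x' (captured as 'id'); then 3 to 4 of a non-whitespace character, then any character (captured).
Matches: at [23:36] match '5t50510xad00x', groups = ('5t50510x', 'ad00x').
With 2 capturing groups, `findall` returns a 2-tuple per match.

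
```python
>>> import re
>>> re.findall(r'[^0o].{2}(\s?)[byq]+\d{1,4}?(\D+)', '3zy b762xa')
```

2 groups means the one result is a tuple of 2 captured strings — 1 here.

[(' ', 'xa')]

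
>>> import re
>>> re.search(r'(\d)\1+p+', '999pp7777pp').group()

'999pp'

`\1` has to match the exact text group 1 already captured.
Unlike `match`, `search` isn't anchored — it looks for the pattern anywhere in the string.
The match spans [0:5] → '999pp'.
Captured: group 1 = '9'.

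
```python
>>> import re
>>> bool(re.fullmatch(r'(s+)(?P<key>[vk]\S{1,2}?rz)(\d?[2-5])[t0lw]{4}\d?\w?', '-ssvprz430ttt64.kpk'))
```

False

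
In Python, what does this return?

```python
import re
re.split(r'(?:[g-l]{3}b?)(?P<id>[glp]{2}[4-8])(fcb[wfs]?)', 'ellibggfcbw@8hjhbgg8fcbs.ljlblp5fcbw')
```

['ellibggfcbw@8', 'gg8', 'fcbs', '.', 'lp5', 'fcbw', '']

Because the pattern has a capturing group, `split` also inserts each captured text between the pieces.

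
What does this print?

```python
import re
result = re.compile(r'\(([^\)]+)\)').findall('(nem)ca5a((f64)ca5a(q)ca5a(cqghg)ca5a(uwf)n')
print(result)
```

['nem', '(f64', 'q', 'cqghg', 'uwf']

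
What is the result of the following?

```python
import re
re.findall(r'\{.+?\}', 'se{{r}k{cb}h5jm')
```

['{{r}', '{cb}']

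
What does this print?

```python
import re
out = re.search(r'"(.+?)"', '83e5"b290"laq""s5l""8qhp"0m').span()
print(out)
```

The match spans [4:10] → '"b290"'.

(4, 10)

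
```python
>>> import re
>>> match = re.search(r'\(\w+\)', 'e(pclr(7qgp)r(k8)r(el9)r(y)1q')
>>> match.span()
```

(6, 12)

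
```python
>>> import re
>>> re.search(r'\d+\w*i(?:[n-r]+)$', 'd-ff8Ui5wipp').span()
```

The match spans [4:12] → '8Ui5wipp'.

(4, 12)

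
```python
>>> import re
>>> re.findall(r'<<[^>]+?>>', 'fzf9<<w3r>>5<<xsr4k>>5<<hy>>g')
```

['<<w3r>>', '<<xsr4k>>', '<<hy>>']

Since nothing is captured, `findall` lists the 3 matched substrings directly.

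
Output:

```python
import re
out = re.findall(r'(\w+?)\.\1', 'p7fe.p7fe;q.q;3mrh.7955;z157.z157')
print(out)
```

After group 1 captures some text, `\1` only succeeds where that same text appears again.
With a single group, `findall` returns only what that group captured — 3 items.

['p7fe', 'q', 'z157']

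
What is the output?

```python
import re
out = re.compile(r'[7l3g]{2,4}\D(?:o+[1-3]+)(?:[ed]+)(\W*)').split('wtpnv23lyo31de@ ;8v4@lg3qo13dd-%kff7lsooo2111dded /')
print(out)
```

['wtpnv2', '@ ;', '8v4@', '-%', 'kff', ' /', '']

Pattern: 2 to 4 of one of [7l3g], then a non-digit; then one or more of a literal 'o', then one or more of a character in [1-3] (non-capturing group); then one or more of one of [ed] (non-capturing group); then zero or more of a non-word character (captured).
The group in the pattern means `split` returns the separators' captures alongside the pieces.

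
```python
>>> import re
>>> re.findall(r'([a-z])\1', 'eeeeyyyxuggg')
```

A backreference is literal: `\1` must see the identical characters the first group matched.
Matches: at [0:2] match 'ee', group 1 = 'e'; at [2:4] match 'ee', group 1 = 'e'; at [4:6] match 'yy', group 1 = 'y'; at [9:11] match 'gg', group 1 = 'g'.
Because there's exactly one group, `findall` drops the full match and keeps group 1 from each hit.

['e', 'e', 'y', 'g']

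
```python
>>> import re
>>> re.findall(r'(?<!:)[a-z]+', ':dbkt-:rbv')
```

['bkt', 'bv']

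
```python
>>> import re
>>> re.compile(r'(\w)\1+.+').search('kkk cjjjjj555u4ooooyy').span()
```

(0, 21)

`\1` has to match the exact text group 1 already captured.
`search` walks the string left to right and returns the first match it finds.
The match spans [0:21] → 'kkk cjjjjj555u4ooooyy'.
Captured: group 1 = 'k'.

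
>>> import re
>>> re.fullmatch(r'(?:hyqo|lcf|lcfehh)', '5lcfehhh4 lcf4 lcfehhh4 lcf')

`fullmatch` succeeds only if the pattern covers the string from start to end.
Here the pattern can't cover the whole string, so the call returns None.

None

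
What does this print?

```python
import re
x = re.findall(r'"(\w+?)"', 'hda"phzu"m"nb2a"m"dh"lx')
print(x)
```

['phzu', 'nb2a', 'dh']

Matches: at [3:9] match '"phzu"', group 1 = 'phzu'; at [10:16] match '"nb2a"', group 1 = 'nb2a'; at [17:21] match '"dh"', group 1 = 'dh'.
`findall` collects group 1 from each match (3 total).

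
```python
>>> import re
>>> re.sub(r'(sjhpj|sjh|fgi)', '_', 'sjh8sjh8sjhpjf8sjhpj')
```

'_8_8_f8_'

The regex engine tests alternatives in the order written; an earlier branch that matches wins even if a later one would match more.
Matches: at [0:3] → 'sjh'; at [4:7] → 'sjh'; at [8:13] → 'sjhpj'; at [15:20] → 'sjhpj'.
Each match is replaced by '_'.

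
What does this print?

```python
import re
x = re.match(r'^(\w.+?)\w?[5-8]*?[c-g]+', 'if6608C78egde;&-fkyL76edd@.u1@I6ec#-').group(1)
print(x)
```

if6608

The pattern matches anchored at the start of the string; then a word character, then one or more of any character (lazy) (captured); then optionally a word character, then zero or more of a character in [5-8] (lazy); then one or more of a character in [c-g].
`re.match` only tries the pattern at the start of the string.
The match spans [0:13] → 'if6608C78egde'.
Captured: group 1 = 'if6608'.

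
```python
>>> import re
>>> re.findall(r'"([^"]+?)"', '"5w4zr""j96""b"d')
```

['5w4zr', 'j96', 'b']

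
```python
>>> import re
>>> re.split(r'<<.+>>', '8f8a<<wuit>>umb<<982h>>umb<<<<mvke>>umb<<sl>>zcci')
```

['8f8a', 'zcci']

Matches to split on: at [4:45] → '<<wuit>>umb<<982h>>umb<<<<mvke>>umb<<sl>>'.
The string is cut at each match, leaving 2 pieces.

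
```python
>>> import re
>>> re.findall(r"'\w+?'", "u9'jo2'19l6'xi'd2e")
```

Scanning left to right: at [2:7] → "'jo2'"; at [11:15] → "'xi'".
No capturing groups, so `findall` returns the 2 full match strings.

["'jo2'", "'xi'"]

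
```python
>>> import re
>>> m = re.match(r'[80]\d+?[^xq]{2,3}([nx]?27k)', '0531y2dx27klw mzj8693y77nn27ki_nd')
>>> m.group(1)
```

The pattern matches one of [80], then one or more of a digit (lazy), then 2 to 3 of any character except [xq]; then optionally one of [nx], then the literal '27k' (captured).
`match` is anchored at position 0; if the pattern doesn't fit there, it returns None.
The match spans [0:11] → '0531y2dx27k'.
Captured: group 1 = 'x27k'.

'x27k'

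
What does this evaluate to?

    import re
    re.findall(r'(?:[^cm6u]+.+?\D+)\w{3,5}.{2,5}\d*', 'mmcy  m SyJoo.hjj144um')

['y  m SyJoo.hjj144um']

Pattern: one or more of any character except [cm6u], then one or more of any character (lazy), then one or more of a non-digit (non-capturing group); then 3 to 5 of a word character, then 2 to 5 of any character, then zero or more of a digit.
Scanning left to right: at [3:22] → 'y  m SyJoo.hjj144um'.
Since nothing is captured, `findall` lists the 1 matched substring directly.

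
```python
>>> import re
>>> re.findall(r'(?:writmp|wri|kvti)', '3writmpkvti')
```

['writmp', 'kvti']

The regex engine tests alternatives in the order written; an earlier branch that matches wins even if a later one would match more.
`findall` yields the raw match text (2 of them) because the pattern has no groups.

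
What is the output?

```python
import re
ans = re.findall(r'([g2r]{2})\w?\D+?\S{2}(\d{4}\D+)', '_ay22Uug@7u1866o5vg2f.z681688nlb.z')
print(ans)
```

With 2 capturing groups, `findall` returns a 2-tuple per match.

[('22', '1866o'), ('g2', '1688nlb.z')]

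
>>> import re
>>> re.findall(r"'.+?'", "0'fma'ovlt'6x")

Walking the string: at [1:6] → "'fma'".
With no groups in the pattern, `findall` gives back each whole match — 1 here.

["'fma'"]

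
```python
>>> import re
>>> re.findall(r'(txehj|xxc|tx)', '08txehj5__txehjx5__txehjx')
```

['txehj', 'txehj', 'txehj']

Alternation isn't longest-match — the leftmost alternative that fits at this position is chosen.
Because there's exactly one group, `findall` drops the full match and keeps group 1 from each hit.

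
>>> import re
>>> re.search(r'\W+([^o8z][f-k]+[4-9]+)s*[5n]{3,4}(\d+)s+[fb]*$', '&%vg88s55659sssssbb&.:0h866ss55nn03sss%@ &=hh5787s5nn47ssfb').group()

The match spans [38:59] → '%@ &=hh5787s5nn47ssfb'.

'%@ &=hh5787s5nn47ssfb'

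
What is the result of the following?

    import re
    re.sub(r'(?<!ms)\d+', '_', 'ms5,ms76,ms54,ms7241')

'ms5,ms7_,ms5_,ms7_'

Because the assertion is negative and zero-width, positions next to the forbidden text are skipped.
Matches: at [7:8] → '6'; at [12:13] → '4'; at [17:20] → '241'.
Each match is replaced by '_'.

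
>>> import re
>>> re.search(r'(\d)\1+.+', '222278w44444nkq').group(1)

After group 1 captures some text, `\1` only succeeds where that same text appears again.
`re.search` tries every starting position until one works.
The match spans [0:15] → '222278w44444nkq'.
Captured: group 1 = '2'.

'2'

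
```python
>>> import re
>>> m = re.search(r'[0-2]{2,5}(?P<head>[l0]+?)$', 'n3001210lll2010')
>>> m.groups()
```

Pattern: 2 to 5 of a character in [0-2]; then one or more of one of [l0] (lazy) (captured as 'head'); then anchored at the end.
Unlike `match`, `search` isn't anchored — it looks for the pattern anywhere in the string.
The match spans [11:15] → '2010'.
Captured: group 1 = '0'.

('0',)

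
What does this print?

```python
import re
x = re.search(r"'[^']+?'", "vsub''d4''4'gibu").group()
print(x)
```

'd4'

The match spans [5:9] → "'d4'".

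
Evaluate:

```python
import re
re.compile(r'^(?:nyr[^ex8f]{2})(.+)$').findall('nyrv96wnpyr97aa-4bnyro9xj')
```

The pattern matches anchored at the start of the string; then the literal 'nyr', then exactly 2 of any character except [ex8f] (non-capturing group); then one or more of any character (captured); then anchored at the end.
Walking the string: at [0:25] match 'nyrv96wnpyr97aa-4bnyro9xj', group 1 = '6wnpyr97aa-4bnyro9xj'.
With a single group, `findall` returns only what that group captured — 1 item.

['6wnpyr97aa-4bnyro9xj']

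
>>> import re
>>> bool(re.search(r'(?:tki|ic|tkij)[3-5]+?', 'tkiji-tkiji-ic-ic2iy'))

False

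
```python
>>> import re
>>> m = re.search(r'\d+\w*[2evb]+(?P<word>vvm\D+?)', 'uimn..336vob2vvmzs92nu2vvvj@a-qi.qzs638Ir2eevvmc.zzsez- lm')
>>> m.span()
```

Pattern: one or more of a digit, then zero or more of a word character, then one or more of one of [2evb]; then the literal 'vvm', then one or more of a non-digit (lazy) (captured as 'word').
A `+?`/`*?`/`{m,n}?` starts at its minimum and grows only as far as needed for what follows to match.
`re.search` scans for the first position where the pattern succeeds.
The match spans [6:17] → '336vob2vvmz'.
Captured: group 1 = 'vvmz'.

(6, 17)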